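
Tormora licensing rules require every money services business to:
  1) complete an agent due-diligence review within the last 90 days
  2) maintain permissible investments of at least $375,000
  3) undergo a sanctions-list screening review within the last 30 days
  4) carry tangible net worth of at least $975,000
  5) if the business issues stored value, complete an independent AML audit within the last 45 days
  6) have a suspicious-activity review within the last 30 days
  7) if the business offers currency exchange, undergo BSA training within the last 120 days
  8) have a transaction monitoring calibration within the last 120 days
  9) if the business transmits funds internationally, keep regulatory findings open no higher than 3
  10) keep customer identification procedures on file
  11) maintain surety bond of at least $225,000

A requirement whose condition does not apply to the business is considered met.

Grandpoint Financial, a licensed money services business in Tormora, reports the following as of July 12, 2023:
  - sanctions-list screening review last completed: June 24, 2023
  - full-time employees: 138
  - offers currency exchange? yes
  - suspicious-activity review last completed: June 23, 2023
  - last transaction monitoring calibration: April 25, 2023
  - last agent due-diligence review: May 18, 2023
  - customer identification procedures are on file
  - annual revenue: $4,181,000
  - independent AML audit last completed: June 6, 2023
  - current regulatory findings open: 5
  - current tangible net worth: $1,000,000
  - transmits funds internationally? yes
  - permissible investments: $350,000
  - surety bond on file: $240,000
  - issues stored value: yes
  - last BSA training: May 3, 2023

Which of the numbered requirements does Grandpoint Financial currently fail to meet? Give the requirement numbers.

1. agent due-diligence review 55 days ago vs limit 90 → met
2. permissible investments $350,000 < $375,000 → not met
3. sanctions-list screening review 18 days ago vs limit 30 → met
4. tangible net worth $1,000,000 ≥ $975,000 → met
5. condition 'issues stored value' holds; independent AML audit 36 days ago vs limit 45 → met
6. suspicious-activity review 19 days ago vs limit 30 → met
7. condition 'offers currency exchange' holds; BSA training 70 days ago vs limit 120 → met
8. transaction monitoring calibration 78 days ago vs limit 120 → met
9. condition 'transmits funds internationally' holds; regulatory findings open 5 > 3 → not met
10. customer identification procedures present → met
11. surety bond $240,000 ≥ $225,000 → met
Not met: 2, 9

2, 9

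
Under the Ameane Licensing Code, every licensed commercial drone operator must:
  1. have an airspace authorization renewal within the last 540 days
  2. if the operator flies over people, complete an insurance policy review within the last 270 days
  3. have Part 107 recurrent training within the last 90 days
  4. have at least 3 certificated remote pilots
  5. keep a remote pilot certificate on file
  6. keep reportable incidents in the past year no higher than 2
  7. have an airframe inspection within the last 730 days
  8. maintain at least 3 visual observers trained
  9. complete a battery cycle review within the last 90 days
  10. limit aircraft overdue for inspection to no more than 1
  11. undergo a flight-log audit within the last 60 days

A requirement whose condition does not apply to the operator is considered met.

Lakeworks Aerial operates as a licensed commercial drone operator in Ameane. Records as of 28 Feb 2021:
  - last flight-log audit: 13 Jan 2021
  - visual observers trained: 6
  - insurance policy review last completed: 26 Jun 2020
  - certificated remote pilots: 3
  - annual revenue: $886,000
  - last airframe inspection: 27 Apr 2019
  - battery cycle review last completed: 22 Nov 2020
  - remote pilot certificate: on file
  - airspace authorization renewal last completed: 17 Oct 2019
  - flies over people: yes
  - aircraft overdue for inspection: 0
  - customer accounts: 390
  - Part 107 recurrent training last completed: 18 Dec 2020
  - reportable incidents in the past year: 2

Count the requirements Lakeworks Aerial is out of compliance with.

1. airspace authorization renewal 500 days ago vs limit 540 → met
2. condition 'flies over people' holds; insurance policy review 247 days ago vs limit 270 → met
3. Part 107 recurrent training 72 days ago vs limit 90 → met
4. certificated remote pilots 3 ≥ 3 → met
5. remote pilot certificate present → met
6. reportable incidents in the past year 2 ≤ 2 → met
7. airframe inspection 673 days ago vs limit 730 → met
8. visual observers trained 6 ≥ 3 → met
9. battery cycle review 98 days ago vs limit 90 → not met
10. aircraft overdue for inspection 0 ≤ 1 → met
11. flight-log audit 46 days ago vs limit 60 → met
Not met: 1 of 11

1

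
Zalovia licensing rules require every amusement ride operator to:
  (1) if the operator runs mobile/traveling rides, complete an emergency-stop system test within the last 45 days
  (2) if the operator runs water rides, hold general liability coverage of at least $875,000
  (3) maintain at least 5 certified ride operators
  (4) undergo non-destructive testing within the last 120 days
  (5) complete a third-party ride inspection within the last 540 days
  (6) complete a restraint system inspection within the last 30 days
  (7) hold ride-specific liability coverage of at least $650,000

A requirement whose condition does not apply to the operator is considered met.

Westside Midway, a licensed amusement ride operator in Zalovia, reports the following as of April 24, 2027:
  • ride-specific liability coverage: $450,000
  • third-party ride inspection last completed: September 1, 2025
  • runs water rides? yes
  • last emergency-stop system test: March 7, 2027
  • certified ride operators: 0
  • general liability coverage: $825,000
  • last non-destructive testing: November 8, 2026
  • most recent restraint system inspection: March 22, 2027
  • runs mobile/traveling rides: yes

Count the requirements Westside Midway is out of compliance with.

7

1. condition 'runs mobile/traveling rides' holds; emergency-stop system test 48 days ago vs limit 45 → not met
2. condition 'runs water rides' holds; general liability coverage $825,000 < $875,000 → not met
3. certified ride operators 0 < 5 → not met
4. non-destructive testing 167 days ago vs limit 120 → not met
5. third-party ride inspection 600 days ago vs limit 540 → not met
6. restraint system inspection 33 days ago vs limit 30 → not met
7. ride-specific liability coverage $450,000 < $650,000 → not met
Not met: 7 of 7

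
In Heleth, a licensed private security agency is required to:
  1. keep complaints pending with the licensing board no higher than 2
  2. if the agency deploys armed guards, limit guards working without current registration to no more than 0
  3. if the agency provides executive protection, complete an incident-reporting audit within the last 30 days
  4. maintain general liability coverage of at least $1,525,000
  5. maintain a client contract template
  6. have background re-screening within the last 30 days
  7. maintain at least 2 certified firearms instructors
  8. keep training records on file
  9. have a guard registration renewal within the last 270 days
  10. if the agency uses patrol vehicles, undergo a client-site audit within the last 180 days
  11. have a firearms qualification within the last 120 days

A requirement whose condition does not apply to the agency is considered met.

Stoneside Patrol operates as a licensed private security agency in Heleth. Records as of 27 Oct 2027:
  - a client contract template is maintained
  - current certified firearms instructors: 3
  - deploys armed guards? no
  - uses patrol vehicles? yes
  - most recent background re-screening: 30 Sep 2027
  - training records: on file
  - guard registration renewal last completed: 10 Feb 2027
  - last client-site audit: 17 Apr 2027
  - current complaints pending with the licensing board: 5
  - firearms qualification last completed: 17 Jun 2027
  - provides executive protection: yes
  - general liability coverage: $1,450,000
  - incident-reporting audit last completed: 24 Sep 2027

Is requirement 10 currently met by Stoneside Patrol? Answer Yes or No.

No

10. condition 'uses patrol vehicles' holds; client-site audit 193 days ago vs limit 180 → not met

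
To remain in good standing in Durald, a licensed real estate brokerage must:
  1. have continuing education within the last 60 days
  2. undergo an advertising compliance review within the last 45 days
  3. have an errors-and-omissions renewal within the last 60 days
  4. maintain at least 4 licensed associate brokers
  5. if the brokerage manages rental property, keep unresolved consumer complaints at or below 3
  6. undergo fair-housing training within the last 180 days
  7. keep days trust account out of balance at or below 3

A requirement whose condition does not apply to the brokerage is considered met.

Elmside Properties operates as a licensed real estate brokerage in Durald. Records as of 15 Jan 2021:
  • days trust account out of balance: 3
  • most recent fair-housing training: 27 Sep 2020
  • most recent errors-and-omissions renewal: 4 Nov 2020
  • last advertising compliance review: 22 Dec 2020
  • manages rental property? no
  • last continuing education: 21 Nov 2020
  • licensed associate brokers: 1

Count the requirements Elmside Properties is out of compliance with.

2

1. continuing education 55 days ago vs limit 60 → met
2. advertising compliance review 24 days ago vs limit 45 → met
3. errors-and-omissions renewal 72 days ago vs limit 60 → not met
4. licensed associate brokers 1 < 4 → not met
5. condition 'manages rental property' does not hold → requirement n/a → met
6. fair-housing training 110 days ago vs limit 180 → met
7. days trust account out of balance 3 ≤ 3 → met
Not met: 2 of 7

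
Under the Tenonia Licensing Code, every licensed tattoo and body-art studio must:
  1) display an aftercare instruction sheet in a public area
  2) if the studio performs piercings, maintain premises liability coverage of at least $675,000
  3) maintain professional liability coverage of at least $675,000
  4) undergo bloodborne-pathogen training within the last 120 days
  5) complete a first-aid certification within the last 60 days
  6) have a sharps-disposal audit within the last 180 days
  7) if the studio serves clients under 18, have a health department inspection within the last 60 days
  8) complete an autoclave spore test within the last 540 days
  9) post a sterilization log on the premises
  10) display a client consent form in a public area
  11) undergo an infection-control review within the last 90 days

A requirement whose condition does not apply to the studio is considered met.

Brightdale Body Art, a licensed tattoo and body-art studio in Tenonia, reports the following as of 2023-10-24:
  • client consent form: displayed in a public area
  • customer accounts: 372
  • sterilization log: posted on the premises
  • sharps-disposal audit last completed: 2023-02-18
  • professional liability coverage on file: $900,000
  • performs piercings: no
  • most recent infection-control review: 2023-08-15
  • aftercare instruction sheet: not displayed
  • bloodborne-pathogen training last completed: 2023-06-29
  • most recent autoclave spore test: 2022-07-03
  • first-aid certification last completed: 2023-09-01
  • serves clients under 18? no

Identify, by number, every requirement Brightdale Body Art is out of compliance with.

1. aftercare instruction sheet absent → not met
2. condition 'performs piercings' does not hold → requirement n/a → met
3. professional liability coverage $900,000 ≥ $675,000 → met
4. bloodborne-pathogen training 117 days ago vs limit 120 → met
5. first-aid certification 53 days ago vs limit 60 → met
6. sharps-disposal audit 248 days ago vs limit 180 → not met
7. condition 'serves clients under 18' does not hold → requirement n/a → met
8. autoclave spore test 478 days ago vs limit 540 → met
9. sterilization log present → met
10. client consent form present → met
11. infection-control review 70 days ago vs limit 90 → met
Not met: 1, 6

1, 6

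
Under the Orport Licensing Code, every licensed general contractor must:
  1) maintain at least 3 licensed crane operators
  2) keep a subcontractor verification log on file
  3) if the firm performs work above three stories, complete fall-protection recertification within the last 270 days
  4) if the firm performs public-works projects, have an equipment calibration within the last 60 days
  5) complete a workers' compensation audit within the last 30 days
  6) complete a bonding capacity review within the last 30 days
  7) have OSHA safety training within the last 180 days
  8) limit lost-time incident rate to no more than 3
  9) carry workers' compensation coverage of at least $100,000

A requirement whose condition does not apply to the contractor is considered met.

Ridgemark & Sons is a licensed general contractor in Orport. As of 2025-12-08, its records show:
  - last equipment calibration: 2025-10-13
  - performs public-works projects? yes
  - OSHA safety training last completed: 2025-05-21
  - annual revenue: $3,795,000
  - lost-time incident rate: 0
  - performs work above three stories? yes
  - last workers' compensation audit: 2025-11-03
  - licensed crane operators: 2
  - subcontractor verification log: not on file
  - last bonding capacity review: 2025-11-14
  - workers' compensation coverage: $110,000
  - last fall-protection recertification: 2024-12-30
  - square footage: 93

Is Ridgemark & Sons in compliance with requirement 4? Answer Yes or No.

Yes

4. condition 'performs public-works projects' holds; equipment calibration 56 days ago vs limit 60 → met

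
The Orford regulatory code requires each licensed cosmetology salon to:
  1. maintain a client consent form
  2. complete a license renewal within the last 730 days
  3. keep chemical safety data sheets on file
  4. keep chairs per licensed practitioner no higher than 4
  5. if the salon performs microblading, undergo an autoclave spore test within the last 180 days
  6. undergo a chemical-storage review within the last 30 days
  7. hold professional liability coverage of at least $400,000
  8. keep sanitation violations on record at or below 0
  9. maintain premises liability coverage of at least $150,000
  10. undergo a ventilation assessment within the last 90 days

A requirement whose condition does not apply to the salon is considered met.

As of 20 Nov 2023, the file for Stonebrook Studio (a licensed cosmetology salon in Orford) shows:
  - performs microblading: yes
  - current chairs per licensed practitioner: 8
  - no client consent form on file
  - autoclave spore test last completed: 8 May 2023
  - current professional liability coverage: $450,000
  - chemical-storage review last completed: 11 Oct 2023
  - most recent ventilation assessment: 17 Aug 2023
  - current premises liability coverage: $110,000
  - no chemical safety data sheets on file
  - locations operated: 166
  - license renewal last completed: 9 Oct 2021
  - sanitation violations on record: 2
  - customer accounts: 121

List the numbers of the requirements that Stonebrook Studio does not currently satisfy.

1, 2, 3, 4, 5, 6, 8, 9, 10

1. client consent form absent → not met
2. license renewal 772 days ago vs limit 730 → not met
3. chemical safety data sheets absent → not met
4. chairs per licensed practitioner 8 > 4 → not met
5. condition 'performs microblading' holds; autoclave spore test 196 days ago vs limit 180 → not met
6. chemical-storage review 40 days ago vs limit 30 → not met
7. professional liability coverage $450,000 ≥ $400,000 → met
8. sanitation violations on record 2 > 0 → not met
9. premises liability coverage $110,000 < $150,000 → not met
10. ventilation assessment 95 days ago vs limit 90 → not met
Not met: 1, 2, 3, 4, 5, 6, 8, 9, 10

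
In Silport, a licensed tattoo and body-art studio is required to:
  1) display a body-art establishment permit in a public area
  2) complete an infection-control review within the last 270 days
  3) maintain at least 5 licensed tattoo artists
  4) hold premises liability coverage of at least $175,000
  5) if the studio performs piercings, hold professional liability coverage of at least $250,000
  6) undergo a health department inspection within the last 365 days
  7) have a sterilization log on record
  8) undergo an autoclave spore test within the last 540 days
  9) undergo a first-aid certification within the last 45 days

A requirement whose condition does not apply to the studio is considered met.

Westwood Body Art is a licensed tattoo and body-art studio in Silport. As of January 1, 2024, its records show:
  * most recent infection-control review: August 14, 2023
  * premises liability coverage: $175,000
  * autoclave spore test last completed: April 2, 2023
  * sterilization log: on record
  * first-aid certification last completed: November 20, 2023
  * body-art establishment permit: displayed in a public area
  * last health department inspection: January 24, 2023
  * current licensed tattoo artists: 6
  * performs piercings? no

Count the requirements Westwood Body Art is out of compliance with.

0

1. body-art establishment permit present → met
2. infection-control review 140 days ago vs limit 270 → met
3. licensed tattoo artists 6 ≥ 5 → met
4. premises liability coverage $175,000 ≥ $175,000 → met
5. condition 'performs piercings' does not hold → requirement n/a → met
6. health department inspection 342 days ago vs limit 365 → met
7. sterilization log present → met
8. autoclave spore test 274 days ago vs limit 540 → met
9. first-aid certification 42 days ago vs limit 45 → met
Not met: 0 of 9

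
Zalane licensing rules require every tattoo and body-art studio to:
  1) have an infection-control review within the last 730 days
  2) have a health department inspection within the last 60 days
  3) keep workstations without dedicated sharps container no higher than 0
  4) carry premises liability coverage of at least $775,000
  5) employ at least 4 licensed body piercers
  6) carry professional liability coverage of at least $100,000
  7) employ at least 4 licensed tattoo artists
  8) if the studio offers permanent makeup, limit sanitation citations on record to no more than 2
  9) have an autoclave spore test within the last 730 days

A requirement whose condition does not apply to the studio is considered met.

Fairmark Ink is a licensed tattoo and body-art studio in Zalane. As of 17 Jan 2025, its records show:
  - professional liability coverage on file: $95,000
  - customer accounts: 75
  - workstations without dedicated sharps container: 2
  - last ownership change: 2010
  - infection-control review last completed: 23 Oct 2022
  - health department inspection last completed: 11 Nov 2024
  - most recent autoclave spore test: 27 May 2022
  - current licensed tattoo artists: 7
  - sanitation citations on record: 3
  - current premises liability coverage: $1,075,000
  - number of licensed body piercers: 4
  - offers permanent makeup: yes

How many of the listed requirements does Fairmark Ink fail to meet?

1. infection-control review 817 days ago vs limit 730 → not met
2. health department inspection 67 days ago vs limit 60 → not met
3. workstations without dedicated sharps container 2 > 0 → not met
4. premises liability coverage $1,075,000 ≥ $775,000 → met
5. licensed body piercers 4 ≥ 4 → met
6. professional liability coverage $95,000 < $100,000 → not met
7. licensed tattoo artists 7 ≥ 4 → met
8. condition 'offers permanent makeup' holds; sanitation citations on record 3 > 2 → not met
9. autoclave spore test 966 days ago vs limit 730 → not met
Not met: 6 of 9

6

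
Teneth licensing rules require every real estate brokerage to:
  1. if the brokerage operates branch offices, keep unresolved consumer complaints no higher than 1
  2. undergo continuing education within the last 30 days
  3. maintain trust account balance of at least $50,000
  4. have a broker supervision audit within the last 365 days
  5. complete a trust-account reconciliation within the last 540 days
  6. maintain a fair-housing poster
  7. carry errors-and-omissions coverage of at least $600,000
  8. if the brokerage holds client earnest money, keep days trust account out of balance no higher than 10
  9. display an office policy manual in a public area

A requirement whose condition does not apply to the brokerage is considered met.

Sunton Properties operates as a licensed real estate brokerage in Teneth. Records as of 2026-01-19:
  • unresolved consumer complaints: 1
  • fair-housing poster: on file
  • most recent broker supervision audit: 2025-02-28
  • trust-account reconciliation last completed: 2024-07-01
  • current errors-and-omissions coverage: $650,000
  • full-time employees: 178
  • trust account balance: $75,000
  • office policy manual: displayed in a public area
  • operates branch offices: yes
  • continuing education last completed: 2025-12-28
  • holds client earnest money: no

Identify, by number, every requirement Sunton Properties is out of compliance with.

5

1. condition 'operates branch offices' holds; unresolved consumer complaints 1 ≤ 1 → met
2. continuing education 22 days ago vs limit 30 → met
3. trust account balance $75,000 ≥ $50,000 → met
4. broker supervision audit 325 days ago vs limit 365 → met
5. trust-account reconciliation 567 days ago vs limit 540 → not met
6. fair-housing poster present → met
7. errors-and-omissions coverage $650,000 ≥ $600,000 → met
8. condition 'holds client earnest money' does not hold → requirement n/a → met
9. office policy manual present → met
Not met: 5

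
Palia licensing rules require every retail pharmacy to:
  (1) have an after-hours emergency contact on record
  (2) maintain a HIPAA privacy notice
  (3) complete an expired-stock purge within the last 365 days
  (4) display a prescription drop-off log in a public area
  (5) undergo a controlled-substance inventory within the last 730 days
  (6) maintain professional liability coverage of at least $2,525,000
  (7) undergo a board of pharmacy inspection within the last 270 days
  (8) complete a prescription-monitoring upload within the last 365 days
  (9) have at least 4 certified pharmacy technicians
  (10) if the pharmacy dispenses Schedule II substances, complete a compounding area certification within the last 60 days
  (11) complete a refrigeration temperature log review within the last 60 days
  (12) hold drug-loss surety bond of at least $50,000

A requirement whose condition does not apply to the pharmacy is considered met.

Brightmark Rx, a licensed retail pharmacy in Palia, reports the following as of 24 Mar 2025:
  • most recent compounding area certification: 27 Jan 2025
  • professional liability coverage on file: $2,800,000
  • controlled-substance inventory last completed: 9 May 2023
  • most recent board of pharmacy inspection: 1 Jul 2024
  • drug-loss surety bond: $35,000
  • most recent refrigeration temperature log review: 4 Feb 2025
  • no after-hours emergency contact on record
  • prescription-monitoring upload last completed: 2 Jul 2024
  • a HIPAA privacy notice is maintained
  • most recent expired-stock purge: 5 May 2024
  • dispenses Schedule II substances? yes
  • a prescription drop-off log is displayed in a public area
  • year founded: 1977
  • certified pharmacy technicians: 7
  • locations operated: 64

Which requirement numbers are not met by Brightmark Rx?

1. after-hours emergency contact absent → not met
2. HIPAA privacy notice present → met
3. expired-stock purge 323 days ago vs limit 365 → met
4. prescription drop-off log present → met
5. controlled-substance inventory 685 days ago vs limit 730 → met
6. professional liability coverage $2,800,000 ≥ $2,525,000 → met
7. board of pharmacy inspection 266 days ago vs limit 270 → met
8. prescription-monitoring upload 265 days ago vs limit 365 → met
9. certified pharmacy technicians 7 ≥ 4 → met
10. condition 'dispenses Schedule II substances' holds; compounding area certification 56 days ago vs limit 60 → met
11. refrigeration temperature log review 48 days ago vs limit 60 → met
12. drug-loss surety bond $35,000 < $50,000 → not met
Not met: 1, 12

1, 12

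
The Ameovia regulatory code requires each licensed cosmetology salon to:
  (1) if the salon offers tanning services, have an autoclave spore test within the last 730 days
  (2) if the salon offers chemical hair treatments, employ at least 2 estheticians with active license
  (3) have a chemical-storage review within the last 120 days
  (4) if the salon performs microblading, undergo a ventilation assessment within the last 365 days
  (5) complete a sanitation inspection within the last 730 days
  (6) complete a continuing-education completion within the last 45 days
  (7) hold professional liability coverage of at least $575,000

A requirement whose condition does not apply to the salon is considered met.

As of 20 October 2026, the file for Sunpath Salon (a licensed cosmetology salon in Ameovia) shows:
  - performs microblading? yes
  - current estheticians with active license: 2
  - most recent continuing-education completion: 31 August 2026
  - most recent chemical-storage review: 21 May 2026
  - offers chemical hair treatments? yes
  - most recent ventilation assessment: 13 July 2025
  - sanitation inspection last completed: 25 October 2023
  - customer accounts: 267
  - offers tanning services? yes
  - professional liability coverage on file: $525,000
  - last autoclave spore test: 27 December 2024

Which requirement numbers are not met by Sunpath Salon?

3, 4, 5, 6, 7

1. condition 'offers tanning services' holds; autoclave spore test 662 days ago vs limit 730 → met
2. condition 'offers chemical hair treatments' holds; estheticians with active license 2 ≥ 2 → met
3. chemical-storage review 152 days ago vs limit 120 → not met
4. condition 'performs microblading' holds; ventilation assessment 464 days ago vs limit 365 → not met
5. sanitation inspection 1091 days ago vs limit 730 → not met
6. continuing-education completion 50 days ago vs limit 45 → not met
7. professional liability coverage $525,000 < $575,000 → not met
Not met: 3, 4, 5, 6, 7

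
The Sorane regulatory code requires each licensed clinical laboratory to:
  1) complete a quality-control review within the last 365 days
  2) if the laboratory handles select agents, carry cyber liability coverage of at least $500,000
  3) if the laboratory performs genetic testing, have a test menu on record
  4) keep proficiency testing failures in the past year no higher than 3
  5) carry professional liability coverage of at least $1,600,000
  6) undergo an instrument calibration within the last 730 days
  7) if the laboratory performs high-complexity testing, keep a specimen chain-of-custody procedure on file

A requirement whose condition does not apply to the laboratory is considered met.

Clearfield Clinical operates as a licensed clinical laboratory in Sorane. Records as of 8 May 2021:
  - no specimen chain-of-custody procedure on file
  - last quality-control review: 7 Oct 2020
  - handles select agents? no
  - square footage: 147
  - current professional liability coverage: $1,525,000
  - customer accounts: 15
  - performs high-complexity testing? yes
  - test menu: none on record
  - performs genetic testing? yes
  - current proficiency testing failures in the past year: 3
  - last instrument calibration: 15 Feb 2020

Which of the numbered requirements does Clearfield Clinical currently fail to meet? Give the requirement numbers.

3, 5, 7

1. quality-control review 213 days ago vs limit 365 → met
2. condition 'handles select agents' does not hold → requirement n/a → met
3. condition 'performs genetic testing' holds; test menu absent → not met
4. proficiency testing failures in the past year 3 ≤ 3 → met
5. professional liability coverage $1,525,000 < $1,600,000 → not met
6. instrument calibration 448 days ago vs limit 730 → met
7. condition 'performs high-complexity testing' holds; specimen chain-of-custody procedure absent → not met
Not met: 3, 5, 7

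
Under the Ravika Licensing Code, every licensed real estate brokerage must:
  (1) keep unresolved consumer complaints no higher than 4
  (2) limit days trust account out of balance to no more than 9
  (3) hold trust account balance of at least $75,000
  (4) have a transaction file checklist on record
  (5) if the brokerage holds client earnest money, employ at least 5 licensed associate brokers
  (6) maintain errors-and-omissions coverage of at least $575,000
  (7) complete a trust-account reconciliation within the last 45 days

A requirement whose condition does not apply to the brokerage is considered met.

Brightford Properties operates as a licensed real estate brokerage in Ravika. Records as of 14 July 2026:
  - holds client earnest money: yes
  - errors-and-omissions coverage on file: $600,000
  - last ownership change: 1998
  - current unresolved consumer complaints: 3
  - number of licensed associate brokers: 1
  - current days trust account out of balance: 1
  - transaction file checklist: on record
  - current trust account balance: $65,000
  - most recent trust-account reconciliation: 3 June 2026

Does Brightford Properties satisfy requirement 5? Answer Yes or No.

No

5. condition 'holds client earnest money' holds; licensed associate brokers 1 < 5 → not met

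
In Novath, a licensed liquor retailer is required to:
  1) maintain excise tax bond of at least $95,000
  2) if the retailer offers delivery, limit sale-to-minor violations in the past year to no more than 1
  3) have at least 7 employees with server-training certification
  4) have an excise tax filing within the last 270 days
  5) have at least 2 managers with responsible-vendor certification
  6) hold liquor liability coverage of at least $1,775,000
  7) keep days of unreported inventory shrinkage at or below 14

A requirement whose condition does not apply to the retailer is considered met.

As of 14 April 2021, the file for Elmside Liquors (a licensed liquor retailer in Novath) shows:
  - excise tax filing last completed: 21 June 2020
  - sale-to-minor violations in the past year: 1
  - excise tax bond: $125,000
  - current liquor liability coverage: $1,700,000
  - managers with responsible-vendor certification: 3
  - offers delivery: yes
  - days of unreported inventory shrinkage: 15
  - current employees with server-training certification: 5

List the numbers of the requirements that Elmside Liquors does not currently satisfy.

3, 4, 6, 7

1. excise tax bond $125,000 ≥ $95,000 → met
2. condition 'offers delivery' holds; sale-to-minor violations in the past year 1 ≤ 1 → met
3. employees with server-training certification 5 < 7 → not met
4. excise tax filing 297 days ago vs limit 270 → not met
5. managers with responsible-vendor certification 3 ≥ 2 → met
6. liquor liability coverage $1,700,000 < $1,775,000 → not met
7. days of unreported inventory shrinkage 15 > 14 → not met
Not met: 3, 4, 6, 7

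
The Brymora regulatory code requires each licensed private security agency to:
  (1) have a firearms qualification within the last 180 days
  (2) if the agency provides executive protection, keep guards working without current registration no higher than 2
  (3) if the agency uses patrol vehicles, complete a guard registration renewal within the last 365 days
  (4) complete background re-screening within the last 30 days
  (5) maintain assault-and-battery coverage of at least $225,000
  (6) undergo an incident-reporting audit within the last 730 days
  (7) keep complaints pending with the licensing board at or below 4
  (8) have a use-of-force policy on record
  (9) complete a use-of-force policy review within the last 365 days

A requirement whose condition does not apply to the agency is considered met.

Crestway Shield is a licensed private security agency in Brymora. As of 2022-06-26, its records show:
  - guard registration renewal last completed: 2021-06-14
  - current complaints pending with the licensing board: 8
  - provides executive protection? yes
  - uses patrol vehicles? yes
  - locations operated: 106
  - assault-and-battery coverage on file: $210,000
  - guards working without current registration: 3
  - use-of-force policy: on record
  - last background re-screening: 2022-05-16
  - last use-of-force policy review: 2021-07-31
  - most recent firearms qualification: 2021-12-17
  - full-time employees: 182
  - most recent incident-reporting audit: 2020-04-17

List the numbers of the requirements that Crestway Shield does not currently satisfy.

1. firearms qualification 191 days ago vs limit 180 → not met
2. condition 'provides executive protection' holds; guards working without current registration 3 > 2 → not met
3. condition 'uses patrol vehicles' holds; guard registration renewal 377 days ago vs limit 365 → not met
4. background re-screening 41 days ago vs limit 30 → not met
5. assault-and-battery coverage $210,000 < $225,000 → not met
6. incident-reporting audit 800 days ago vs limit 730 → not met
7. complaints pending with the licensing board 8 > 4 → not met
8. use-of-force policy present → met
9. use-of-force policy review 330 days ago vs limit 365 → met
Not met: 1, 2, 3, 4, 5, 6, 7

1, 2, 3, 4, 5, 6, 7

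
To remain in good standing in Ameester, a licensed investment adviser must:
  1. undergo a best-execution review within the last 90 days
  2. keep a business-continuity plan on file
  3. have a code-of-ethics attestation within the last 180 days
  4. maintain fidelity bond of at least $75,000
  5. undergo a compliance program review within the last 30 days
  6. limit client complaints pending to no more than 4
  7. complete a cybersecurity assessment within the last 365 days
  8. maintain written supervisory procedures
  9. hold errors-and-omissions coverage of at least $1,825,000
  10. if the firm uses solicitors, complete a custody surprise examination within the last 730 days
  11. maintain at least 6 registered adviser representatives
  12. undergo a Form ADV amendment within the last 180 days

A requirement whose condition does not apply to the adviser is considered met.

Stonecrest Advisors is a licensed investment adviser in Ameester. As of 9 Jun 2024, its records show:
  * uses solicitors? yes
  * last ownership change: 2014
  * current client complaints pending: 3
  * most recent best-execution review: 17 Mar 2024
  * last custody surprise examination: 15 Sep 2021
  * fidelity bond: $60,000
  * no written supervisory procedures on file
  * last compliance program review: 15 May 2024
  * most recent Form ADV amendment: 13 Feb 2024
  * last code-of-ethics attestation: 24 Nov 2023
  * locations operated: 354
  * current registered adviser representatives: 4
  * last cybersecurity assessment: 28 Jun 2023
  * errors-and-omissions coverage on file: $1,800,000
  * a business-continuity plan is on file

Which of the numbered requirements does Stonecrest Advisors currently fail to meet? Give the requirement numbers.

1. best-execution review 84 days ago vs limit 90 → met
2. business-continuity plan present → met
3. code-of-ethics attestation 198 days ago vs limit 180 → not met
4. fidelity bond $60,000 < $75,000 → not met
5. compliance program review 25 days ago vs limit 30 → met
6. client complaints pending 3 ≤ 4 → met
7. cybersecurity assessment 347 days ago vs limit 365 → met
8. written supervisory procedures absent → not met
9. errors-and-omissions coverage $1,800,000 < $1,825,000 → not met
10. condition 'uses solicitors' holds; custody surprise examination 998 days ago vs limit 730 → not met
11. registered adviser representatives 4 < 6 → not met
12. Form ADV amendment 117 days ago vs limit 180 → met
Not met: 3, 4, 8, 9, 10, 11

3, 4, 8, 9, 10, 11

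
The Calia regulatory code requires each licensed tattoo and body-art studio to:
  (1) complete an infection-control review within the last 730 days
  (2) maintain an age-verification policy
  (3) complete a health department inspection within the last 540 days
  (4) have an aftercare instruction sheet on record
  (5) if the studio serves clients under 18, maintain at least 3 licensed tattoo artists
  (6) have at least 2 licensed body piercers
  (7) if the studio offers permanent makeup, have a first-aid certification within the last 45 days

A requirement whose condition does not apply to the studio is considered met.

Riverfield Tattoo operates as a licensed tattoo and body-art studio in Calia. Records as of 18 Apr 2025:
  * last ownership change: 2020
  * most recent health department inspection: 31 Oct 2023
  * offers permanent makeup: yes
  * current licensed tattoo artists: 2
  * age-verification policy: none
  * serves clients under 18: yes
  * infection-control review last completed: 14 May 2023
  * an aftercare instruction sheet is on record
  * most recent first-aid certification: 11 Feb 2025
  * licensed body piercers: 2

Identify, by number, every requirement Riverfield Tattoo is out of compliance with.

1. infection-control review 705 days ago vs limit 730 → met
2. age-verification policy absent → not met
3. health department inspection 535 days ago vs limit 540 → met
4. aftercare instruction sheet present → met
5. condition 'serves clients under 18' holds; licensed tattoo artists 2 < 3 → not met
6. licensed body piercers 2 ≥ 2 → met
7. condition 'offers permanent makeup' holds; first-aid certification 66 days ago vs limit 45 → not met
Not met: 2, 5, 7

2, 5, 7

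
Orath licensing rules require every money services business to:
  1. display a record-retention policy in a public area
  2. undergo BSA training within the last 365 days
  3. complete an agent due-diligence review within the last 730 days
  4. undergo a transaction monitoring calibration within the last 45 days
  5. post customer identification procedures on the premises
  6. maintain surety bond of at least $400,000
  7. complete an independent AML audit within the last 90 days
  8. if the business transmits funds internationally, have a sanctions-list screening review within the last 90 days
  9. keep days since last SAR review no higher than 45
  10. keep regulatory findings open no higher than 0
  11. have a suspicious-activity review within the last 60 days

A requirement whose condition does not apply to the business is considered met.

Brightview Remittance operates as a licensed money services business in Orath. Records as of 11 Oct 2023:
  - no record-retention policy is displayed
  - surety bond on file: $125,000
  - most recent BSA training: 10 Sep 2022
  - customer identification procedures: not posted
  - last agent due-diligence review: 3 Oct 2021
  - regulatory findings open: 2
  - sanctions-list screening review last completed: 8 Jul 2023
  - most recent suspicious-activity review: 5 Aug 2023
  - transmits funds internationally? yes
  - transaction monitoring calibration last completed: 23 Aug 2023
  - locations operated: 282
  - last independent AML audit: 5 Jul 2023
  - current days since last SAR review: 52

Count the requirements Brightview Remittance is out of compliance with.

11

1. record-retention policy absent → not met
2. BSA training 396 days ago vs limit 365 → not met
3. agent due-diligence review 738 days ago vs limit 730 → not met
4. transaction monitoring calibration 49 days ago vs limit 45 → not met
5. customer identification procedures absent → not met
6. surety bond $125,000 < $400,000 → not met
7. independent AML audit 98 days ago vs limit 90 → not met
8. condition 'transmits funds internationally' holds; sanctions-list screening review 95 days ago vs limit 90 → not met
9. days since last SAR review 52 > 45 → not met
10. regulatory findings open 2 > 0 → not met
11. suspicious-activity review 67 days ago vs limit 60 → not met
Not met: 11 of 11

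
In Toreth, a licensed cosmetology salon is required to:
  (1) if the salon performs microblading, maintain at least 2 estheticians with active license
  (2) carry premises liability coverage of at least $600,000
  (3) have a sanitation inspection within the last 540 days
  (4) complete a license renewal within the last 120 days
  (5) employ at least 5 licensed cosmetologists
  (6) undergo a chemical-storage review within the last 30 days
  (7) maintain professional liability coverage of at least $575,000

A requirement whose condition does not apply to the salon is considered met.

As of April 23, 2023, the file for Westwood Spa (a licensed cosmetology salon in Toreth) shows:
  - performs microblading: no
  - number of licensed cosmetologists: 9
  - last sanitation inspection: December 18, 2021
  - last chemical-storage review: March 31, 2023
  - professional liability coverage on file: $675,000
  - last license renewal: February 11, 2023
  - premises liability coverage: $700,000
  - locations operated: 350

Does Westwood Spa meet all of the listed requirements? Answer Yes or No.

1. condition 'performs microblading' does not hold → requirement n/a → met
2. premises liability coverage $700,000 ≥ $600,000 → met
3. sanitation inspection 491 days ago vs limit 540 → met
4. license renewal 71 days ago vs limit 120 → met
5. licensed cosmetologists 9 ≥ 5 → met
6. chemical-storage review 23 days ago vs limit 30 → met
7. professional liability coverage $675,000 ≥ $575,000 → met
All met.

Yes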